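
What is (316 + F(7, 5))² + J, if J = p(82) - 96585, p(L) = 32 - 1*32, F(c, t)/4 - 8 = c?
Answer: 44791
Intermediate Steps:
F(c, t) = 32 + 4*c
p(L) = 0 (p(L) = 32 - 32 = 0)
J = -96585 (J = 0 - 96585 = -96585)
(316 + F(7, 5))² + J = (316 + (32 + 4*7))² - 96585 = (316 + (32 + 28))² - 96585 = (316 + 60)² - 96585 = 376² - 96585 = 141376 - 96585 = 44791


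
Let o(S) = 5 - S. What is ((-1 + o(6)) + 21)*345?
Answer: 6555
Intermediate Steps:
((-1 + o(6)) + 21)*345 = ((-1 + (5 - 1*6)) + 21)*345 = ((-1 + (5 - 6)) + 21)*345 = ((-1 - 1) + 21)*345 = (-2 + 21)*345 = 19*345 = 6555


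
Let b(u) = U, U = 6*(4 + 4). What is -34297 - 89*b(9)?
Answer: -38569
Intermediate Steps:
U = 48 (U = 6*8 = 48)
b(u) = 48
-34297 - 89*b(9) = -34297 - 89*48 = -34297 - 4272 = -38569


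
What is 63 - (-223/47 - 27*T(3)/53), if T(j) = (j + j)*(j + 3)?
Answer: 214436/2491 ≈ 86.084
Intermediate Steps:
T(j) = 2*j*(3 + j) (T(j) = (2*j)*(3 + j) = 2*j*(3 + j))
63 - (-223/47 - 27*T(3)/53) = 63 - (-223/47 - 54*3*(3 + 3)/53) = 63 - (-223*1/47 - 54*3*6*(1/53)) = 63 - (-223/47 - 27*36*(1/53)) = 63 - (-223/47 - 972*1/53) = 63 - (-223/47 - 972/53) = 63 - 1*(-57503/2491) = 63 + 57503/2491 = 214436/2491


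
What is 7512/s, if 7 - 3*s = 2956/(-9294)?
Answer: 104724792/34007 ≈ 3079.5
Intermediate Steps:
s = 34007/13941 (s = 7/3 - 2956/(3*(-9294)) = 7/3 - 2956*(-1)/(3*9294) = 7/3 - ⅓*(-1478/4647) = 7/3 + 1478/13941 = 34007/13941 ≈ 2.4394)
7512/s = 7512/(34007/13941) = 7512*(13941/34007) = 104724792/34007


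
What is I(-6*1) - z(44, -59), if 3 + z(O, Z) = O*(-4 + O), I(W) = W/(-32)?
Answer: -28109/16 ≈ -1756.8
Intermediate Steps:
I(W) = -W/32 (I(W) = W*(-1/32) = -W/32)
z(O, Z) = -3 + O*(-4 + O)
I(-6*1) - z(44, -59) = -(-3)/16 - (-3 + 44² - 4*44) = -1/32*(-6) - (-3 + 1936 - 176) = 3/16 - 1*1757 = 3/16 - 1757 = -28109/16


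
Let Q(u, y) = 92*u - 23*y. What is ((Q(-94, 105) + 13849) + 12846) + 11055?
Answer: 26687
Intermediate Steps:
Q(u, y) = -23*y + 92*u
((Q(-94, 105) + 13849) + 12846) + 11055 = (((-23*105 + 92*(-94)) + 13849) + 12846) + 11055 = (((-2415 - 8648) + 13849) + 12846) + 11055 = ((-11063 + 13849) + 12846) + 11055 = (2786 + 12846) + 11055 = 15632 + 11055 = 26687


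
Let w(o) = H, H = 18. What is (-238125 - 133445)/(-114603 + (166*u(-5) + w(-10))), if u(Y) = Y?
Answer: 74314/23083 ≈ 3.2194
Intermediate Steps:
w(o) = 18
(-238125 - 133445)/(-114603 + (166*u(-5) + w(-10))) = (-238125 - 133445)/(-114603 + (166*(-5) + 18)) = -371570/(-114603 + (-830 + 18)) = -371570/(-114603 - 812) = -371570/(-115415) = -371570*(-1/115415) = 74314/23083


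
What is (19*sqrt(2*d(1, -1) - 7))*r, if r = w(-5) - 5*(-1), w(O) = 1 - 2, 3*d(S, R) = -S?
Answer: 76*I*sqrt(69)/3 ≈ 210.43*I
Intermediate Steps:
d(S, R) = -S/3 (d(S, R) = (-S)/3 = -S/3)
w(O) = -1
r = 4 (r = -1 - 5*(-1) = -1 + 5 = 4)
(19*sqrt(2*d(1, -1) - 7))*r = (19*sqrt(2*(-1/3*1) - 7))*4 = (19*sqrt(2*(-1/3) - 7))*4 = (19*sqrt(-2/3 - 7))*4 = (19*sqrt(-23/3))*4 = (19*(I*sqrt(69)/3))*4 = (19*I*sqrt(69)/3)*4 = 76*I*sqrt(69)/3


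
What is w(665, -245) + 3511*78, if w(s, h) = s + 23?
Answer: 274546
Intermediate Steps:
w(s, h) = 23 + s
w(665, -245) + 3511*78 = (23 + 665) + 3511*78 = 688 + 273858 = 274546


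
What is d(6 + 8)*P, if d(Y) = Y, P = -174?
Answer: -2436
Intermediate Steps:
d(6 + 8)*P = (6 + 8)*(-174) = 14*(-174) = -2436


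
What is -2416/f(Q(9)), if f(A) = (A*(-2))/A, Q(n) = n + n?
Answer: 1208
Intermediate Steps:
Q(n) = 2*n
f(A) = -2 (f(A) = (-2*A)/A = -2)
-2416/f(Q(9)) = -2416/(-2) = -2416*(-1/2) = 1208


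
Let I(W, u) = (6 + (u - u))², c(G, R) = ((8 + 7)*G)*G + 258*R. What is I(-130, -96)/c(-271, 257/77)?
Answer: 924/28296887 ≈ 3.2654e-5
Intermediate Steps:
c(G, R) = 15*G² + 258*R (c(G, R) = (15*G)*G + 258*R = 15*G² + 258*R)
I(W, u) = 36 (I(W, u) = (6 + 0)² = 6² = 36)
I(-130, -96)/c(-271, 257/77) = 36/(15*(-271)² + 258*(257/77)) = 36/(15*73441 + 258*(257*(1/77))) = 36/(1101615 + 258*(257/77)) = 36/(1101615 + 66306/77) = 36/(84890661/77) = 36*(77/84890661) = 924/28296887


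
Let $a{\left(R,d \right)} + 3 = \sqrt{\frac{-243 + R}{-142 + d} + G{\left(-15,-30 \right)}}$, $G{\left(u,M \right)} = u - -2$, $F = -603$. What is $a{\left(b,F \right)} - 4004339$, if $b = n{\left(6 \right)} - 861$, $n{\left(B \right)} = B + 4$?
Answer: $-4004342 + \frac{11 i \sqrt{52895}}{745} \approx -4.0043 \cdot 10^{6} + 3.3958 i$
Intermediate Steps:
$n{\left(B \right)} = 4 + B$
$G{\left(u,M \right)} = 2 + u$ ($G{\left(u,M \right)} = u + 2 = 2 + u$)
$b = -851$ ($b = \left(4 + 6\right) - 861 = 10 - 861 = -851$)
$a{\left(R,d \right)} = -3 + \sqrt{-13 + \frac{-243 + R}{-142 + d}}$ ($a{\left(R,d \right)} = -3 + \sqrt{\frac{-243 + R}{-142 + d} + \left(2 - 15\right)} = -3 + \sqrt{\frac{-243 + R}{-142 + d} - 13} = -3 + \sqrt{-13 + \frac{-243 + R}{-142 + d}}$)
$a{\left(b,F \right)} - 4004339 = \left(-3 + \sqrt{\frac{1603 - 851 - -7839}{-142 - 603}}\right) - 4004339 = \left(-3 + \sqrt{\frac{1603 - 851 + 7839}{-745}}\right) - 4004339 = \left(-3 + \sqrt{\left(- \frac{1}{745}\right) 8591}\right) - 4004339 = \left(-3 + \sqrt{- \frac{8591}{745}}\right) - 4004339 = \left(-3 + \frac{11 i \sqrt{52895}}{745}\right) - 4004339 = -4004342 + \frac{11 i \sqrt{52895}}{745}$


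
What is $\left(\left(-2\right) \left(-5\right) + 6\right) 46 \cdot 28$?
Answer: $20608$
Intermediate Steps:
$\left(\left(-2\right) \left(-5\right) + 6\right) 46 \cdot 28 = \left(10 + 6\right) 46 \cdot 28 = 16 \cdot 46 \cdot 28 = 736 \cdot 28 = 20608$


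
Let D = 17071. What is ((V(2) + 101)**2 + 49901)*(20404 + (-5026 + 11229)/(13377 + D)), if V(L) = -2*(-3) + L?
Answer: 19191564920745/15224 ≈ 1.2606e+9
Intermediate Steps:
V(L) = 6 + L
((V(2) + 101)**2 + 49901)*(20404 + (-5026 + 11229)/(13377 + D)) = (((6 + 2) + 101)**2 + 49901)*(20404 + (-5026 + 11229)/(13377 + 17071)) = ((8 + 101)**2 + 49901)*(20404 + 6203/30448) = (109**2 + 49901)*(20404 + 6203*(1/30448)) = (11881 + 49901)*(20404 + 6203/30448) = 61782*(621267195/30448) = 19191564920745/15224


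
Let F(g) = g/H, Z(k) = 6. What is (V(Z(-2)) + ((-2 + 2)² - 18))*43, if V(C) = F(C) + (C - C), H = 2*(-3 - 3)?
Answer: -1591/2 ≈ -795.50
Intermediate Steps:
H = -12 (H = 2*(-6) = -12)
F(g) = -g/12 (F(g) = g/(-12) = g*(-1/12) = -g/12)
V(C) = -C/12 (V(C) = -C/12 + (C - C) = -C/12 + 0 = -C/12)
(V(Z(-2)) + ((-2 + 2)² - 18))*43 = (-1/12*6 + ((-2 + 2)² - 18))*43 = (-½ + (0² - 18))*43 = (-½ + (0 - 18))*43 = (-½ - 18)*43 = -37/2*43 = -1591/2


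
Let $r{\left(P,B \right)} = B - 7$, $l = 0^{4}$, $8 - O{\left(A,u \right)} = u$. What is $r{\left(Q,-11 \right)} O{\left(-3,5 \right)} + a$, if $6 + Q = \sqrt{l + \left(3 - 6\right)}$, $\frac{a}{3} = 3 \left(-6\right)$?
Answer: $-108$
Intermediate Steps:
$a = -54$ ($a = 3 \cdot 3 \left(-6\right) = 3 \left(-18\right) = -54$)
$O{\left(A,u \right)} = 8 - u$
$l = 0$
$Q = -6 + i \sqrt{3}$ ($Q = -6 + \sqrt{0 + \left(3 - 6\right)} = -6 + \sqrt{0 - 3} = -6 + \sqrt{-3} = -6 + i \sqrt{3} \approx -6.0 + 1.732 i$)
$r{\left(P,B \right)} = -7 + B$ ($r{\left(P,B \right)} = B - 7 = -7 + B$)
$r{\left(Q,-11 \right)} O{\left(-3,5 \right)} + a = \left(-7 - 11\right) \left(8 - 5\right) - 54 = - 18 \left(8 - 5\right) - 54 = \left(-18\right) 3 - 54 = -54 - 54 = -108$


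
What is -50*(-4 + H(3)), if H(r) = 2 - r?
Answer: 250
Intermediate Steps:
-50*(-4 + H(3)) = -50*(-4 + (2 - 1*3)) = -50*(-4 + (2 - 3)) = -50*(-4 - 1) = -50*(-5) = 250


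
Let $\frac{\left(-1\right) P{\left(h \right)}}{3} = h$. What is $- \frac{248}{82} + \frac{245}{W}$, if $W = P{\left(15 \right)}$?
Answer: $- \frac{3125}{369} \approx -8.4688$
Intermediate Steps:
$P{\left(h \right)} = - 3 h$
$W = -45$ ($W = \left(-3\right) 15 = -45$)
$- \frac{248}{82} + \frac{245}{W} = - \frac{248}{82} + \frac{245}{-45} = \left(-248\right) \frac{1}{82} + 245 \left(- \frac{1}{45}\right) = - \frac{124}{41} - \frac{49}{9} = - \frac{3125}{369}$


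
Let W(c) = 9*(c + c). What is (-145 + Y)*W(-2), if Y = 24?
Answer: 4356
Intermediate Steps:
W(c) = 18*c (W(c) = 9*(2*c) = 18*c)
(-145 + Y)*W(-2) = (-145 + 24)*(18*(-2)) = -121*(-36) = 4356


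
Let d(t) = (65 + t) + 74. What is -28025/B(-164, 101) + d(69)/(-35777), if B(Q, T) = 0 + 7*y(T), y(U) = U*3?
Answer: -20471257/1548633 ≈ -13.219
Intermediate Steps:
y(U) = 3*U
d(t) = 139 + t
B(Q, T) = 21*T (B(Q, T) = 0 + 7*(3*T) = 0 + 21*T = 21*T)
-28025/B(-164, 101) + d(69)/(-35777) = -28025/(21*101) + (139 + 69)/(-35777) = -28025/2121 + 208*(-1/35777) = -28025*1/2121 - 208/35777 = -28025/2121 - 208/35777 = -20471257/1548633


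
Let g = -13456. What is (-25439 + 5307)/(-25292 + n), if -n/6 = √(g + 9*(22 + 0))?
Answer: 63647318/80020319 - 15099*I*√13258/80020319 ≈ 0.79539 - 0.021726*I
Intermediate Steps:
n = -6*I*√13258 (n = -6*√(-13456 + 9*(22 + 0)) = -6*√(-13456 + 9*22) = -6*√(-13456 + 198) = -6*I*√13258 ≈ -690.86*I)
(-25439 + 5307)/(-25292 + n) = (-25439 + 5307)/(-25292 - 6*I*√13258) = -20132/(-25292 - 6*I*√13258)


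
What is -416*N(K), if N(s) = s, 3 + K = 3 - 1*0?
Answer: 0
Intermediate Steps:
K = 0 (K = -3 + (3 - 1*0) = -3 + (3 + 0) = -3 + 3 = 0)
-416*N(K) = -416*0 = 0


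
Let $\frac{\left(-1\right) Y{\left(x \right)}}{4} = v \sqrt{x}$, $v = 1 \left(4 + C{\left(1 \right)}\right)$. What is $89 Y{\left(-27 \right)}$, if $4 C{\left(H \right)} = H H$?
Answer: $- 4539 i \sqrt{3} \approx - 7861.8 i$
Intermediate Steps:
$C{\left(H \right)} = \frac{H^{2}}{4}$ ($C{\left(H \right)} = \frac{H H}{4} = \frac{H^{2}}{4}$)
$v = \frac{17}{4}$ ($v = 1 \left(4 + \frac{1^{2}}{4}\right) = 1 \left(4 + \frac{1}{4} \cdot 1\right) = 1 \left(4 + \frac{1}{4}\right) = 1 \cdot \frac{17}{4} = \frac{17}{4} \approx 4.25$)
$Y{\left(x \right)} = - 17 \sqrt{x}$ ($Y{\left(x \right)} = - 4 \frac{17 \sqrt{x}}{4} = - 17 \sqrt{x}$)
$89 Y{\left(-27 \right)} = 89 \left(- 17 \sqrt{-27}\right) = 89 \left(- 17 \cdot 3 i \sqrt{3}\right) = 89 \left(- 51 i \sqrt{3}\right) = - 4539 i \sqrt{3}$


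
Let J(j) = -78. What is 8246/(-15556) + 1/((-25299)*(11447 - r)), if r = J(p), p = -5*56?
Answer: -1202147137703/2267839043550 ≈ -0.53008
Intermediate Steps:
p = -280
r = -78
8246/(-15556) + 1/((-25299)*(11447 - r)) = 8246/(-15556) + 1/((-25299)*(11447 - 1*(-78))) = 8246*(-1/15556) - 1/(25299*(11447 + 78)) = -4123/7778 - 1/25299/11525 = -4123/7778 - 1/25299*1/11525 = -4123/7778 - 1/291570975 = -1202147137703/2267839043550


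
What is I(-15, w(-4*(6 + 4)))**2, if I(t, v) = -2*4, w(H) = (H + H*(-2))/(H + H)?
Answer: 64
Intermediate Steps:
w(H) = -1/2 (w(H) = (H - 2*H)/((2*H)) = (-H)*(1/(2*H)) = -1/2)
I(t, v) = -8
I(-15, w(-4*(6 + 4)))**2 = (-8)**2 = 64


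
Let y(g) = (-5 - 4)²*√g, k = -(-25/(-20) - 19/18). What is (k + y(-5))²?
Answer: (7 - 2916*I*√5)²/1296 ≈ -32805.0 - 70.436*I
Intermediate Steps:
k = -7/36 (k = -(-25*(-1/20) - 19*1/18) = -(5/4 - 19/18) = -1*7/36 = -7/36 ≈ -0.19444)
y(g) = 81*√g (y(g) = (-9)²*√g = 81*√g)
(k + y(-5))² = (-7/36 + 81*√(-5))² = (-7/36 + 81*(I*√5))² = (-7/36 + 81*I*√5)²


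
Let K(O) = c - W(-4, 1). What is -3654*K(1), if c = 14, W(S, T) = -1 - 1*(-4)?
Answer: -40194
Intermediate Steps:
W(S, T) = 3 (W(S, T) = -1 + 4 = 3)
K(O) = 11 (K(O) = 14 - 1*3 = 14 - 3 = 11)
-3654*K(1) = -3654*11 = -40194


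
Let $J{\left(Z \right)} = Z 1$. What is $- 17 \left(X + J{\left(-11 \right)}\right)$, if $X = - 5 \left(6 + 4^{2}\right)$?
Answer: $2057$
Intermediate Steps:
$X = -110$ ($X = - 5 \left(6 + 16\right) = \left(-5\right) 22 = -110$)
$J{\left(Z \right)} = Z$
$- 17 \left(X + J{\left(-11 \right)}\right) = - 17 \left(-110 - 11\right) = \left(-17\right) \left(-121\right) = 2057$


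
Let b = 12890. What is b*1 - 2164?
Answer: 10726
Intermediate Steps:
b*1 - 2164 = 12890*1 - 2164 = 12890 - 2164 = 10726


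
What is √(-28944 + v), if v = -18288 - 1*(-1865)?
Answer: I*√45367 ≈ 213.0*I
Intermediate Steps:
v = -16423 (v = -18288 + 1865 = -16423)
√(-28944 + v) = √(-28944 - 16423) = √(-45367) = I*√45367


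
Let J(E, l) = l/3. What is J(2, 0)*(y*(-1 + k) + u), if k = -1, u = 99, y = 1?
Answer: 0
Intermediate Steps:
J(E, l) = l/3 (J(E, l) = l*(⅓) = l/3)
J(2, 0)*(y*(-1 + k) + u) = ((⅓)*0)*(1*(-1 - 1) + 99) = 0*(1*(-2) + 99) = 0*(-2 + 99) = 0*97 = 0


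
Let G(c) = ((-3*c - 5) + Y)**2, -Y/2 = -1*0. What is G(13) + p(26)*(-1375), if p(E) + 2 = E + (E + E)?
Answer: -102564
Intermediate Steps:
Y = 0 (Y = -(-2)*0 = -2*0 = 0)
p(E) = -2 + 3*E (p(E) = -2 + (E + (E + E)) = -2 + (E + 2*E) = -2 + 3*E)
G(c) = (-5 - 3*c)**2 (G(c) = ((-3*c - 5) + 0)**2 = ((-5 - 3*c) + 0)**2 = (-5 - 3*c)**2)
G(13) + p(26)*(-1375) = (5 + 3*13)**2 + (-2 + 3*26)*(-1375) = (5 + 39)**2 + (-2 + 78)*(-1375) = 44**2 + 76*(-1375) = 1936 - 104500 = -102564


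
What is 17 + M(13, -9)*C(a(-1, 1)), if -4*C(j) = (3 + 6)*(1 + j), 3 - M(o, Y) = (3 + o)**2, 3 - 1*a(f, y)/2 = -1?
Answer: 20561/4 ≈ 5140.3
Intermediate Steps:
a(f, y) = 8 (a(f, y) = 6 - 2*(-1) = 6 + 2 = 8)
M(o, Y) = 3 - (3 + o)**2
C(j) = -9/4 - 9*j/4 (C(j) = -(3 + 6)*(1 + j)/4 = -9*(1 + j)/4 = -(9 + 9*j)/4 = -9/4 - 9*j/4)
17 + M(13, -9)*C(a(-1, 1)) = 17 + (3 - (3 + 13)**2)*(-9/4 - 9/4*8) = 17 + (3 - 1*16**2)*(-9/4 - 18) = 17 + (3 - 1*256)*(-81/4) = 17 + (3 - 256)*(-81/4) = 17 - 253*(-81/4) = 17 + 20493/4 = 20561/4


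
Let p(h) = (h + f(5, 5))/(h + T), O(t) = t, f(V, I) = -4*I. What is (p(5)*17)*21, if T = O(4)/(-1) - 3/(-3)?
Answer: -5355/2 ≈ -2677.5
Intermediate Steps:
T = -3 (T = 4/(-1) - 3/(-3) = 4*(-1) - 3*(-1/3) = -4 + 1 = -3)
p(h) = (-20 + h)/(-3 + h) (p(h) = (h - 4*5)/(h - 3) = (h - 20)/(-3 + h) = (-20 + h)/(-3 + h))
(p(5)*17)*21 = (((-20 + 5)/(-3 + 5))*17)*21 = ((-15/2)*17)*21 = (((1/2)*(-15))*17)*21 = -15/2*17*21 = -255/2*21 = -5355/2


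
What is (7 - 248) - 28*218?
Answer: -6345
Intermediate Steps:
(7 - 248) - 28*218 = -241 - 6104 = -6345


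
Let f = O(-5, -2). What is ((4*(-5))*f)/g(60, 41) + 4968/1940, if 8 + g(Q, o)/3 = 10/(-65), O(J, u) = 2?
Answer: 323578/77115 ≈ 4.1960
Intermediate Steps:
f = 2
g(Q, o) = -318/13 (g(Q, o) = -24 + 3*(10/(-65)) = -24 + 3*(10*(-1/65)) = -24 + 3*(-2/13) = -24 - 6/13 = -318/13)
((4*(-5))*f)/g(60, 41) + 4968/1940 = ((4*(-5))*2)/(-318/13) + 4968/1940 = -20*2*(-13/318) + 4968*(1/1940) = -40*(-13/318) + 1242/485 = 260/159 + 1242/485 = 323578/77115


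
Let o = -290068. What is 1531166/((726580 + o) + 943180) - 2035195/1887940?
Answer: 4140363905/130238785724 ≈ 0.031791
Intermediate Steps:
1531166/((726580 + o) + 943180) - 2035195/1887940 = 1531166/((726580 - 290068) + 943180) - 2035195/1887940 = 1531166/(436512 + 943180) - 2035195*1/1887940 = 1531166/1379692 - 407039/377588 = 1531166*(1/1379692) - 407039/377588 = 765583/689846 - 407039/377588 = 4140363905/130238785724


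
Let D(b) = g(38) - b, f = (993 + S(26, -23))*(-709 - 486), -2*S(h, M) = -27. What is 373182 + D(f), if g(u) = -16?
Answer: 3151867/2 ≈ 1.5759e+6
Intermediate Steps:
S(h, M) = 27/2 (S(h, M) = -½*(-27) = 27/2)
f = -2405535/2 (f = (993 + 27/2)*(-709 - 486) = (2013/2)*(-1195) = -2405535/2 ≈ -1.2028e+6)
D(b) = -16 - b
373182 + D(f) = 373182 + (-16 - 1*(-2405535/2)) = 373182 + (-16 + 2405535/2) = 373182 + 2405503/2 = 3151867/2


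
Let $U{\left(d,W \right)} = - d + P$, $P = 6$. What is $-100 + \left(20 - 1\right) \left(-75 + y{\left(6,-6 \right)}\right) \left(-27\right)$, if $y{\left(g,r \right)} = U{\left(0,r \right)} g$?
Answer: $19907$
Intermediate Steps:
$U{\left(d,W \right)} = 6 - d$ ($U{\left(d,W \right)} = - d + 6 = 6 - d$)
$y{\left(g,r \right)} = 6 g$ ($y{\left(g,r \right)} = \left(6 - 0\right) g = \left(6 + 0\right) g = 6 g$)
$-100 + \left(20 - 1\right) \left(-75 + y{\left(6,-6 \right)}\right) \left(-27\right) = -100 + \left(20 - 1\right) \left(-75 + 6 \cdot 6\right) \left(-27\right) = -100 + 19 \left(-75 + 36\right) \left(-27\right) = -100 + 19 \left(-39\right) \left(-27\right) = -100 - -20007 = -100 + 20007 = 19907$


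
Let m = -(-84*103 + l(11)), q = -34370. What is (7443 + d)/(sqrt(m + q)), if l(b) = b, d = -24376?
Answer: 16933*I*sqrt(25729)/25729 ≈ 105.57*I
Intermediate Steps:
m = 8641 (m = -(-84*103 + 11) = -(-8652 + 11) = -1*(-8641) = 8641)
(7443 + d)/(sqrt(m + q)) = (7443 - 24376)/(sqrt(8641 - 34370)) = -16933*(-I*sqrt(25729)/25729) = -(-16933)*I*sqrt(25729)/25729 = 16933*I*sqrt(25729)/25729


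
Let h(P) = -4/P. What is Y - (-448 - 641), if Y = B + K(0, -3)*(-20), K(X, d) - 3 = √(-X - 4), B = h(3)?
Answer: 3083/3 - 40*I ≈ 1027.7 - 40.0*I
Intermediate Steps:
B = -4/3 ≈ -1.3333
K(X, d) = 3 + √(-4 - X) (K(X, d) = 3 + √(-X - 4) = 3 + √(-4 - X))
Y = -184/3 - 40*I (Y = -4/3 + (3 + √(-4 - 1*0))*(-20) = -4/3 + (3 + √(-4 + 0))*(-20) = -4/3 + (3 + √(-4))*(-20) = -4/3 + (3 + 2*I)*(-20) = -4/3 + (-60 - 40*I) = -184/3 - 40*I ≈ -61.333 - 40.0*I)
Y - (-448 - 641) = (-184/3 - 40*I) - (-448 - 641) = (-184/3 - 40*I) - 1*(-1089) = (-184/3 - 40*I) + 1089 = 3083/3 - 40*I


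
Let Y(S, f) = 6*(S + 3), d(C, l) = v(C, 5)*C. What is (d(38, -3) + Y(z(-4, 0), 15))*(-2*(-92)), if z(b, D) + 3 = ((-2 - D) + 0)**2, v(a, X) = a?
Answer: 270112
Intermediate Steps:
z(b, D) = -3 + (-2 - D)**2 (z(b, D) = -3 + ((-2 - D) + 0)**2 = -3 + (-2 - D)**2)
d(C, l) = C**2 (d(C, l) = C*C = C**2)
Y(S, f) = 18 + 6*S (Y(S, f) = 6*(3 + S) = 18 + 6*S)
(d(38, -3) + Y(z(-4, 0), 15))*(-2*(-92)) = (38**2 + (18 + 6*(-3 + (2 + 0)**2)))*(-2*(-92)) = (1444 + (18 + 6*(-3 + 2**2)))*184 = (1444 + (18 + 6*(-3 + 4)))*184 = (1444 + (18 + 6*1))*184 = (1444 + (18 + 6))*184 = (1444 + 24)*184 = 1468*184 = 270112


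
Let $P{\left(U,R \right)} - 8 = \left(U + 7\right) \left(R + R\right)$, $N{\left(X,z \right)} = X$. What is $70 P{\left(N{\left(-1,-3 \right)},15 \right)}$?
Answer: $13160$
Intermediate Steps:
$P{\left(U,R \right)} = 8 + 2 R \left(7 + U\right)$ ($P{\left(U,R \right)} = 8 + \left(U + 7\right) \left(R + R\right) = 8 + \left(7 + U\right) 2 R = 8 + 2 R \left(7 + U\right)$)
$70 P{\left(N{\left(-1,-3 \right)},15 \right)} = 70 \left(8 + 14 \cdot 15 + 2 \cdot 15 \left(-1\right)\right) = 70 \left(8 + 210 - 30\right) = 70 \cdot 188 = 13160$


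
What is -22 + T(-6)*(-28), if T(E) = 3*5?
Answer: -442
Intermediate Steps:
T(E) = 15
-22 + T(-6)*(-28) = -22 + 15*(-28) = -22 - 420 = -442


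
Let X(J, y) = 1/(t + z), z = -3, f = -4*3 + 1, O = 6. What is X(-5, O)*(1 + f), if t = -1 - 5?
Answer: 10/9 ≈ 1.1111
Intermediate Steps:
f = -11 (f = -12 + 1 = -11)
t = -6
X(J, y) = -⅑ (X(J, y) = 1/(-6 - 3) = 1/(-9) = -⅑)
X(-5, O)*(1 + f) = -(1 - 11)/9 = -⅑*(-10) = 10/9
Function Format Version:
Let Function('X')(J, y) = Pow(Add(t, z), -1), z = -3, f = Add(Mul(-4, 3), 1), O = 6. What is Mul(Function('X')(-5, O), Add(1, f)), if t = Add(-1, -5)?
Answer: Rational(10, 9) ≈ 1.1111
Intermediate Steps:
f = -11 (f = Add(-12, 1) = -11)
t = -6
Function('X')(J, y) = Rational(-1, 9) (Function('X')(J, y) = Pow(Add(-6, -3), -1) = Pow(-9, -1) = Rational(-1, 9))
Mul(Function('X')(-5, O), Add(1, f)) = Mul(Rational(-1, 9), Add(1, -11)) = Mul(Rational(-1, 9), -10) = Rational(10, 9)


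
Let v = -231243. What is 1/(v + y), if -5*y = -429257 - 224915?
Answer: -5/502043 ≈ -9.9593e-6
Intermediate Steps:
y = 654172/5 (y = -(-429257 - 224915)/5 = -⅕*(-654172) = 654172/5 ≈ 1.3083e+5)
1/(v + y) = 1/(-231243 + 654172/5) = 1/(-502043/5) = -5/502043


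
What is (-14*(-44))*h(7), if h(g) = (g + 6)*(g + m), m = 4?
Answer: 88088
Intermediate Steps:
h(g) = (4 + g)*(6 + g) (h(g) = (g + 6)*(g + 4) = (6 + g)*(4 + g) = (4 + g)*(6 + g))
(-14*(-44))*h(7) = (-14*(-44))*(24 + 7² + 10*7) = 616*(24 + 49 + 70) = 616*143 = 88088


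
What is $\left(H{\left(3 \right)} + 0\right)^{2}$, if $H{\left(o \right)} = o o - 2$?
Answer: $49$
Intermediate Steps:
$H{\left(o \right)} = -2 + o^{2}$ ($H{\left(o \right)} = o^{2} - 2 = -2 + o^{2}$)
$\left(H{\left(3 \right)} + 0\right)^{2} = \left(\left(-2 + 3^{2}\right) + 0\right)^{2} = \left(\left(-2 + 9\right) + 0\right)^{2} = \left(7 + 0\right)^{2} = 7^{2} = 49$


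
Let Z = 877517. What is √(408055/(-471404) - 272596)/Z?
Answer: I*√15144236850328989/206832511934 ≈ 0.00059498*I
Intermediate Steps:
√(408055/(-471404) - 272596)/Z = √(408055/(-471404) - 272596)/877517 = √(408055*(-1/471404) - 272596)*(1/877517) = √(-408055/471404 - 272596)*(1/877517) = √(-128503252839/471404)*(1/877517) = (I*√15144236850328989/235702)*(1/877517) = I*√15144236850328989/206832511934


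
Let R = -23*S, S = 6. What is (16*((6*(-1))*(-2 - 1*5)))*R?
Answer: -92736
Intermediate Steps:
R = -138 (R = -23*6 = -138)
(16*((6*(-1))*(-2 - 1*5)))*R = (16*((6*(-1))*(-2 - 1*5)))*(-138) = (16*(-6*(-2 - 5)))*(-138) = (16*(-6*(-7)))*(-138) = (16*42)*(-138) = 672*(-138) = -92736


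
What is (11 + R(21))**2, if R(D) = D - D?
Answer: 121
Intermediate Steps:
R(D) = 0
(11 + R(21))**2 = (11 + 0)**2 = 11**2 = 121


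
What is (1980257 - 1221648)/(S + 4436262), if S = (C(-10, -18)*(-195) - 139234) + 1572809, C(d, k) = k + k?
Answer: 758609/5876857 ≈ 0.12908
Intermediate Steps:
C(d, k) = 2*k
S = 1440595 (S = ((2*(-18))*(-195) - 139234) + 1572809 = (-36*(-195) - 139234) + 1572809 = (7020 - 139234) + 1572809 = -132214 + 1572809 = 1440595)
(1980257 - 1221648)/(S + 4436262) = (1980257 - 1221648)/(1440595 + 4436262) = 758609/5876857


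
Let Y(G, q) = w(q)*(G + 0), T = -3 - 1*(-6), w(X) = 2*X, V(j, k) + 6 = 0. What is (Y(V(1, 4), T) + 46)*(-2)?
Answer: -20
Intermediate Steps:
V(j, k) = -6 (V(j, k) = -6 + 0 = -6)
T = 3 (T = -3 + 6 = 3)
Y(G, q) = 2*G*q (Y(G, q) = (2*q)*(G + 0) = (2*q)*G = 2*G*q)
(Y(V(1, 4), T) + 46)*(-2) = (2*(-6)*3 + 46)*(-2) = (-36 + 46)*(-2) = 10*(-2) = -20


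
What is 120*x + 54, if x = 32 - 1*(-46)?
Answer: 9414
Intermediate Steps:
x = 78 (x = 32 + 46 = 78)
120*x + 54 = 120*78 + 54 = 9360 + 54 = 9414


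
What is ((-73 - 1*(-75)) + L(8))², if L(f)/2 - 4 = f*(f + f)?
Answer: 70756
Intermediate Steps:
L(f) = 8 + 4*f² (L(f) = 8 + 2*(f*(f + f)) = 8 + 2*(f*(2*f)) = 8 + 2*(2*f²) = 8 + 4*f²)
((-73 - 1*(-75)) + L(8))² = ((-73 - 1*(-75)) + (8 + 4*8²))² = ((-73 + 75) + (8 + 4*64))² = (2 + (8 + 256))² = (2 + 264)² = 266² = 70756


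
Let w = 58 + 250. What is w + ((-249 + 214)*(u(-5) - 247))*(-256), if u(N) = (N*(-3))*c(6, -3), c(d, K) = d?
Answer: -1406412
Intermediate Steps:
w = 308
u(N) = -18*N (u(N) = (N*(-3))*6 = -3*N*6 = -18*N)
w + ((-249 + 214)*(u(-5) - 247))*(-256) = 308 + ((-249 + 214)*(-18*(-5) - 247))*(-256) = 308 - 35*(90 - 247)*(-256) = 308 - 35*(-157)*(-256) = 308 + 5495*(-256) = 308 - 1406720 = -1406412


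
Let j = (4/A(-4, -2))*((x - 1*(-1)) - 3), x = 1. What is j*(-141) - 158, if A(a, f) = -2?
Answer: -440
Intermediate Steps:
j = 2 (j = (4/(-2))*((1 - 1*(-1)) - 3) = (4*(-1/2))*((1 + 1) - 3) = -2*(2 - 3) = -2*(-1) = 2)
j*(-141) - 158 = 2*(-141) - 158 = -282 - 158 = -440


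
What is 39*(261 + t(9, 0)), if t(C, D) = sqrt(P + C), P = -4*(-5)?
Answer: 10179 + 39*sqrt(29) ≈ 10389.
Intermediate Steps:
P = 20
t(C, D) = sqrt(20 + C)
39*(261 + t(9, 0)) = 39*(261 + sqrt(20 + 9)) = 39*(261 + sqrt(29)) = 10179 + 39*sqrt(29)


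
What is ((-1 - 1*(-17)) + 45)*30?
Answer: 1830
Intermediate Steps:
((-1 - 1*(-17)) + 45)*30 = ((-1 + 17) + 45)*30 = (16 + 45)*30 = 61*30 = 1830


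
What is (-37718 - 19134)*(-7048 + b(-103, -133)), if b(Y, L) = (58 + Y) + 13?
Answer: 402512160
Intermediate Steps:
b(Y, L) = 71 + Y
(-37718 - 19134)*(-7048 + b(-103, -133)) = (-37718 - 19134)*(-7048 + (71 - 103)) = -56852*(-7048 - 32) = -56852*(-7080) = 402512160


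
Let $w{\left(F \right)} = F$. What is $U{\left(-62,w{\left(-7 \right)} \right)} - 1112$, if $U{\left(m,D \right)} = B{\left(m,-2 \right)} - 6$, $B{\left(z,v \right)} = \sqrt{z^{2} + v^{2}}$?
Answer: $-1118 + 2 \sqrt{962} \approx -1056.0$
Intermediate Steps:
$B{\left(z,v \right)} = \sqrt{v^{2} + z^{2}}$
$U{\left(m,D \right)} = -6 + \sqrt{4 + m^{2}}$ ($U{\left(m,D \right)} = \sqrt{\left(-2\right)^{2} + m^{2}} - 6 = \sqrt{4 + m^{2}} - 6 = -6 + \sqrt{4 + m^{2}}$)
$U{\left(-62,w{\left(-7 \right)} \right)} - 1112 = \left(-6 + \sqrt{4 + \left(-62\right)^{2}}\right) - 1112 = \left(-6 + \sqrt{4 + 3844}\right) - 1112 = \left(-6 + \sqrt{3848}\right) - 1112 = \left(-6 + 2 \sqrt{962}\right) - 1112 = -1118 + 2 \sqrt{962}$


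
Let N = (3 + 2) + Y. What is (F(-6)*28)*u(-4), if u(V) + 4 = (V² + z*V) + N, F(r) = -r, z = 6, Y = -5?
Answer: -2016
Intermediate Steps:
N = 0 (N = (3 + 2) - 5 = 5 - 5 = 0)
u(V) = -4 + V² + 6*V (u(V) = -4 + ((V² + 6*V) + 0) = -4 + (V² + 6*V) = -4 + V² + 6*V)
(F(-6)*28)*u(-4) = (-1*(-6)*28)*(-4 + (-4)² + 6*(-4)) = (6*28)*(-4 + 16 - 24) = 168*(-12) = -2016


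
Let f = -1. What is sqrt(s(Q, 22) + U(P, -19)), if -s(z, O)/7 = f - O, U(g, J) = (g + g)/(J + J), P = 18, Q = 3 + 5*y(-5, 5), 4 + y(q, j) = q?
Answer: sqrt(57779)/19 ≈ 12.651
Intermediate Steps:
y(q, j) = -4 + q
Q = -42 (Q = 3 + 5*(-4 - 5) = 3 + 5*(-9) = 3 - 45 = -42)
U(g, J) = g/J (U(g, J) = (2*g)/((2*J)) = (2*g)*(1/(2*J)) = g/J)
s(z, O) = 7 + 7*O (s(z, O) = -7*(-1 - O) = 7 + 7*O)
sqrt(s(Q, 22) + U(P, -19)) = sqrt((7 + 7*22) + 18/(-19)) = sqrt((7 + 154) + 18*(-1/19)) = sqrt(161 - 18/19) = sqrt(3041/19) = sqrt(57779)/19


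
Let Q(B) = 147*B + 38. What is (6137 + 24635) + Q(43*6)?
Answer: 68736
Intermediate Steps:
Q(B) = 38 + 147*B
(6137 + 24635) + Q(43*6) = (6137 + 24635) + (38 + 147*(43*6)) = 30772 + (38 + 147*258) = 30772 + (38 + 37926) = 30772 + 37964 = 68736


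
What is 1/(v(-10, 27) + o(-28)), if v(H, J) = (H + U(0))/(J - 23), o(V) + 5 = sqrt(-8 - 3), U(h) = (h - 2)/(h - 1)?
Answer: -7/60 - I*sqrt(11)/60 ≈ -0.11667 - 0.055277*I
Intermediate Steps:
U(h) = (-2 + h)/(-1 + h)
o(V) = -5 + I*sqrt(11) (o(V) = -5 + sqrt(-8 - 3) = -5 + sqrt(-11) = -5 + I*sqrt(11))
v(H, J) = (2 + H)/(-23 + J) (v(H, J) = (H + (-2 + 0)/(-1 + 0))/(J - 23) = (H - 2/(-1))/(-23 + J) = (H - 1*(-2))/(-23 + J) = (H + 2)/(-23 + J) = (2 + H)/(-23 + J))
1/(v(-10, 27) + o(-28)) = 1/((2 - 10)/(-23 + 27) + (-5 + I*sqrt(11))) = 1/(-8/4 + (-5 + I*sqrt(11))) = 1/((1/4)*(-8) + (-5 + I*sqrt(11))) = 1/(-2 + (-5 + I*sqrt(11))) = 1/(-7 + I*sqrt(11))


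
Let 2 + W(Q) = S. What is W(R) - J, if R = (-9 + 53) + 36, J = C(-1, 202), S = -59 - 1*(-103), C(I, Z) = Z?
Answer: -160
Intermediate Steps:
S = 44 (S = -59 + 103 = 44)
J = 202
R = 80 (R = 44 + 36 = 80)
W(Q) = 42 (W(Q) = -2 + 44 = 42)
W(R) - J = 42 - 1*202 = 42 - 202 = -160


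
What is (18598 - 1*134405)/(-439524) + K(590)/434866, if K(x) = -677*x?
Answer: -62599272229/95567021892 ≈ -0.65503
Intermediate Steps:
(18598 - 1*134405)/(-439524) + K(590)/434866 = (18598 - 1*134405)/(-439524) - 677*590/434866 = (18598 - 134405)*(-1/439524) - 399430*1/434866 = -115807*(-1/439524) - 199715/217433 = 115807/439524 - 199715/217433 = -62599272229/95567021892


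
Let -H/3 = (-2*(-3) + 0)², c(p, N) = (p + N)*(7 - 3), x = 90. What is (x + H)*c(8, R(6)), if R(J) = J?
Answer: -1008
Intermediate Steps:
c(p, N) = 4*N + 4*p (c(p, N) = (N + p)*4 = 4*N + 4*p)
H = -108 (H = -3*(-2*(-3) + 0)² = -3*(6 + 0)² = -3*6² = -3*36 = -108)
(x + H)*c(8, R(6)) = (90 - 108)*(4*6 + 4*8) = -18*(24 + 32) = -18*56 = -1008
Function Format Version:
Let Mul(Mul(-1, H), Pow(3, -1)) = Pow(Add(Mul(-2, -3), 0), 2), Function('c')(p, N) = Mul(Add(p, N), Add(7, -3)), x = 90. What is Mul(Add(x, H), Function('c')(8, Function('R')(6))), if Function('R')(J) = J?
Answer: -1008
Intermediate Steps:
Function('c')(p, N) = Add(Mul(4, N), Mul(4, p)) (Function('c')(p, N) = Mul(Add(N, p), 4) = Add(Mul(4, N), Mul(4, p)))
H = -108 (H = Mul(-3, Pow(Add(Mul(-2, -3), 0), 2)) = Mul(-3, Pow(Add(6, 0), 2)) = Mul(-3, Pow(6, 2)) = Mul(-3, 36) = -108)
Mul(Add(x, H), Function('c')(8, Function('R')(6))) = Mul(Add(90, -108), Add(Mul(4, 6), Mul(4, 8))) = Mul(-18, Add(24, 32)) = Mul(-18, 56) = -1008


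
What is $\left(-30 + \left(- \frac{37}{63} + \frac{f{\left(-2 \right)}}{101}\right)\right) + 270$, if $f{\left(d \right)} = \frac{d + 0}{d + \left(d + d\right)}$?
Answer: $\frac{1523404}{6363} \approx 239.42$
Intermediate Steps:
$f{\left(d \right)} = \frac{1}{3}$ ($f{\left(d \right)} = \frac{d}{d + 2 d} = \frac{d}{3 d} = d \frac{1}{3 d} = \frac{1}{3}$)
$\left(-30 + \left(- \frac{37}{63} + \frac{f{\left(-2 \right)}}{101}\right)\right) + 270 = \left(-30 + \left(- \frac{37}{63} + \frac{1}{3 \cdot 101}\right)\right) + 270 = \left(-30 + \left(\left(-37\right) \frac{1}{63} + \frac{1}{3} \cdot \frac{1}{101}\right)\right) + 270 = \left(-30 + \left(- \frac{37}{63} + \frac{1}{303}\right)\right) + 270 = \left(-30 - \frac{3716}{6363}\right) + 270 = - \frac{194606}{6363} + 270 = \frac{1523404}{6363}$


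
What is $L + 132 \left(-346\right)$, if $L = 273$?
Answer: $-45399$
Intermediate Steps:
$L + 132 \left(-346\right) = 273 + 132 \left(-346\right) = 273 - 45672 = -45399$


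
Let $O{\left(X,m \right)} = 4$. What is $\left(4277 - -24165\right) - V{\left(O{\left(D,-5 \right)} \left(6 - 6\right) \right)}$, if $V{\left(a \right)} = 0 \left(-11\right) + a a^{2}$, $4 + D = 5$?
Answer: $28442$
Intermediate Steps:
$D = 1$ ($D = -4 + 5 = 1$)
$V{\left(a \right)} = a^{3}$ ($V{\left(a \right)} = 0 + a^{3} = a^{3}$)
$\left(4277 - -24165\right) - V{\left(O{\left(D,-5 \right)} \left(6 - 6\right) \right)} = \left(4277 - -24165\right) - \left(4 \left(6 - 6\right)\right)^{3} = \left(4277 + 24165\right) - \left(4 \cdot 0\right)^{3} = 28442 - 0^{3} = 28442 - 0 = 28442 + 0 = 28442$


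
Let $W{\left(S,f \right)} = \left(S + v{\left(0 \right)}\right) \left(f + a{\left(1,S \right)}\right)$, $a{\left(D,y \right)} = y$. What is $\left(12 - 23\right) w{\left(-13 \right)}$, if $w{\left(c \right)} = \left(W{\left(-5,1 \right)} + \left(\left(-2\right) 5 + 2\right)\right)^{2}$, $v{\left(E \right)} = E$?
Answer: $-1584$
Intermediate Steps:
$W{\left(S,f \right)} = S \left(S + f\right)$ ($W{\left(S,f \right)} = \left(S + 0\right) \left(f + S\right) = S \left(S + f\right)$)
$w{\left(c \right)} = 144$ ($w{\left(c \right)} = \left(- 5 \left(-5 + 1\right) + \left(\left(-2\right) 5 + 2\right)\right)^{2} = \left(\left(-5\right) \left(-4\right) + \left(-10 + 2\right)\right)^{2} = \left(20 - 8\right)^{2} = 12^{2} = 144$)
$\left(12 - 23\right) w{\left(-13 \right)} = \left(12 - 23\right) 144 = \left(-11\right) 144 = -1584$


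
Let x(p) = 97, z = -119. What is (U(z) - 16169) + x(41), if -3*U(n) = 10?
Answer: -48226/3 ≈ -16075.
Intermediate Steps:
U(n) = -10/3 (U(n) = -1/3*10 = -10/3)
(U(z) - 16169) + x(41) = (-10/3 - 16169) + 97 = -48517/3 + 97 = -48226/3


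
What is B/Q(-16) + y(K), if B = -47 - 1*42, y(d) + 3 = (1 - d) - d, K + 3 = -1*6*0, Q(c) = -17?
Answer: 157/17 ≈ 9.2353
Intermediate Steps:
K = -3 (K = -3 - 1*6*0 = -3 - 6*0 = -3 + 0 = -3)
y(d) = -2 - 2*d (y(d) = -3 + ((1 - d) - d) = -3 + (1 - 2*d) = -2 - 2*d)
B = -89 (B = -47 - 42 = -89)
B/Q(-16) + y(K) = -89/(-17) + (-2 - 2*(-3)) = -1/17*(-89) + (-2 + 6) = 89/17 + 4 = 157/17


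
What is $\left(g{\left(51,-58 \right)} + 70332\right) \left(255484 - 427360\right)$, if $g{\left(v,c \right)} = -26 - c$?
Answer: $-12093882864$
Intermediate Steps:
$\left(g{\left(51,-58 \right)} + 70332\right) \left(255484 - 427360\right) = \left(\left(-26 - -58\right) + 70332\right) \left(255484 - 427360\right) = \left(\left(-26 + 58\right) + 70332\right) \left(-171876\right) = \left(32 + 70332\right) \left(-171876\right) = 70364 \left(-171876\right) = -12093882864$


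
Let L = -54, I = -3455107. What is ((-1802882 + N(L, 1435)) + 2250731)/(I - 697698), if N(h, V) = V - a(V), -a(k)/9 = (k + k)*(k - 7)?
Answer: -37334524/4152805 ≈ -8.9902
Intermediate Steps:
a(k) = -18*k*(-7 + k) (a(k) = -9*(k + k)*(k - 7) = -9*2*k*(-7 + k) = -18*k*(-7 + k))
N(h, V) = V - 18*V*(7 - V)
((-1802882 + N(L, 1435)) + 2250731)/(I - 697698) = ((-1802882 + 1435*(-125 + 18*1435)) + 2250731)/(-3455107 - 697698) = ((-1802882 + 1435*(-125 + 25830)) + 2250731)/(-4152805) = ((-1802882 + 1435*25705) + 2250731)*(-1/4152805) = ((-1802882 + 36886675) + 2250731)*(-1/4152805) = (35083793 + 2250731)*(-1/4152805) = 37334524*(-1/4152805) = -37334524/4152805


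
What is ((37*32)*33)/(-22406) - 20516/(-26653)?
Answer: -290852260/298593559 ≈ -0.97407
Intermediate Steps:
((37*32)*33)/(-22406) - 20516/(-26653) = (1184*33)*(-1/22406) - 20516*(-1/26653) = 39072*(-1/22406) + 20516/26653 = -19536/11203 + 20516/26653 = -290852260/298593559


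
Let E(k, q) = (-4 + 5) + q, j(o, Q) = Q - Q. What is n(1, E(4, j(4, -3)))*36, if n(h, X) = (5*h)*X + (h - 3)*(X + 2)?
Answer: -36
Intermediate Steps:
j(o, Q) = 0
E(k, q) = 1 + q
n(h, X) = (-3 + h)*(2 + X) + 5*X*h (n(h, X) = 5*X*h + (-3 + h)*(2 + X) = (-3 + h)*(2 + X) + 5*X*h)
n(1, E(4, j(4, -3)))*36 = (-6 - 3*(1 + 0) + 2*1 + 6*(1 + 0)*1)*36 = (-6 - 3*1 + 2 + 6*1*1)*36 = (-6 - 3 + 2 + 6)*36 = -1*36 = -36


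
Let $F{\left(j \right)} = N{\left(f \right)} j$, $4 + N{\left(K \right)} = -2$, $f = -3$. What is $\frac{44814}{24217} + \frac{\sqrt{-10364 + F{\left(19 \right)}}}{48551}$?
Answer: $\frac{44814}{24217} + \frac{13 i \sqrt{62}}{48551} \approx 1.8505 + 0.0021083 i$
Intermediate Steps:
$N{\left(K \right)} = -6$ ($N{\left(K \right)} = -4 - 2 = -6$)
$F{\left(j \right)} = - 6 j$
$\frac{44814}{24217} + \frac{\sqrt{-10364 + F{\left(19 \right)}}}{48551} = \frac{44814}{24217} + \frac{\sqrt{-10364 - 114}}{48551} = 44814 \cdot \frac{1}{24217} + \sqrt{-10364 - 114} \cdot \frac{1}{48551} = \frac{44814}{24217} + \sqrt{-10478} \cdot \frac{1}{48551} = \frac{44814}{24217} + 13 i \sqrt{62} \cdot \frac{1}{48551} = \frac{44814}{24217} + \frac{13 i \sqrt{62}}{48551}$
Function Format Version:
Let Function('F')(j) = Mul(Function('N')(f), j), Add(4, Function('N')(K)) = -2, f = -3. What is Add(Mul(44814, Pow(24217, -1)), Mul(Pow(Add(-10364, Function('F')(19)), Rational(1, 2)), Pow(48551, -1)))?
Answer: Add(Rational(44814, 24217), Mul(Rational(13, 48551), I, Pow(62, Rational(1, 2)))) ≈ Add(1.8505, Mul(0.0021083, I))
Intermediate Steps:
Function('N')(K) = -6 (Function('N')(K) = Add(-4, -2) = -6)
Function('F')(j) = Mul(-6, j)
Add(Mul(44814, Pow(24217, -1)), Mul(Pow(Add(-10364, Function('F')(19)), Rational(1, 2)), Pow(48551, -1))) = Add(Mul(44814, Pow(24217, -1)), Mul(Pow(Add(-10364, Mul(-6, 19)), Rational(1, 2)), Pow(48551, -1))) = Add(Mul(44814, Rational(1, 24217)), Mul(Pow(Add(-10364, -114), Rational(1, 2)), Rational(1, 48551))) = Add(Rational(44814, 24217), Mul(Pow(-10478, Rational(1, 2)), Rational(1, 48551))) = Add(Rational(44814, 24217), Mul(Mul(13, I, Pow(62, Rational(1, 2))), Rational(1, 48551))) = Add(Rational(44814, 24217), Mul(Rational(13, 48551), I, Pow(62, Rational(1, 2))))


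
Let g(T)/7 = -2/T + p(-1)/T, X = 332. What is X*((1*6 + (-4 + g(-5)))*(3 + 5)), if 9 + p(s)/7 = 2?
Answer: 974752/5 ≈ 1.9495e+5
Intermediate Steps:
p(s) = -49 (p(s) = -63 + 7*2 = -63 + 14 = -49)
g(T) = -357/T (g(T) = 7*(-2/T - 49/T) = 7*(-51/T) = -357/T)
X*((1*6 + (-4 + g(-5)))*(3 + 5)) = 332*((1*6 + (-4 - 357/(-5)))*(3 + 5)) = 332*((6 + (-4 - 357*(-⅕)))*8) = 332*((6 + (-4 + 357/5))*8) = 332*((6 + 337/5)*8) = 332*((367/5)*8) = 332*(2936/5) = 974752/5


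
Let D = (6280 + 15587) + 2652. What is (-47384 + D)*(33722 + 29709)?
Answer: -1450349815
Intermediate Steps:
D = 24519 (D = 21867 + 2652 = 24519)
(-47384 + D)*(33722 + 29709) = (-47384 + 24519)*(33722 + 29709) = -22865*63431 = -1450349815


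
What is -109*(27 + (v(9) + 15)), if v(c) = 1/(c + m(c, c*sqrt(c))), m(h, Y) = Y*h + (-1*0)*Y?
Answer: -1153765/252 ≈ -4578.4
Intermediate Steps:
m(h, Y) = Y*h (m(h, Y) = Y*h + 0*Y = Y*h + 0 = Y*h)
v(c) = 1/(c + c**(5/2)) (v(c) = 1/(c + (c*sqrt(c))*c) = 1/(c + c**(3/2)*c) = 1/(c + c**(5/2)))
-109*(27 + (v(9) + 15)) = -109*(27 + (1/(9 + 9**(5/2)) + 15)) = -109*(27 + (1/(9 + 243) + 15)) = -109*(27 + (1/252 + 15)) = -109*(27 + 3781/252) = -109*10585/252 = -1153765/252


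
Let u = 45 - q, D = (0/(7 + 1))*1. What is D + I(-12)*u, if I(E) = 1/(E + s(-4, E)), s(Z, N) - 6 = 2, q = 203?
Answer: 79/2 ≈ 39.500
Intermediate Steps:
s(Z, N) = 8 (s(Z, N) = 6 + 2 = 8)
I(E) = 1/(8 + E) (I(E) = 1/(E + 8) = 1/(8 + E))
D = 0 (D = (0/8)*1 = (0*(⅛))*1 = 0*1 = 0)
u = -158 (u = 45 - 1*203 = 45 - 203 = -158)
D + I(-12)*u = 0 - 158/(8 - 12) = 0 - 158/(-4) = 0 - ¼*(-158) = 0 + 79/2 = 79/2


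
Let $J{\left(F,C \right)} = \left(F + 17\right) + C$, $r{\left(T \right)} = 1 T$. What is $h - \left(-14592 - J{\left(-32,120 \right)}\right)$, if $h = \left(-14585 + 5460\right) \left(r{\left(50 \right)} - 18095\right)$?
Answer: $164675322$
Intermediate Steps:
$r{\left(T \right)} = T$
$J{\left(F,C \right)} = 17 + C + F$ ($J{\left(F,C \right)} = \left(17 + F\right) + C = 17 + C + F$)
$h = 164660625$ ($h = \left(-14585 + 5460\right) \left(50 - 18095\right) = \left(-9125\right) \left(-18045\right) = 164660625$)
$h - \left(-14592 - J{\left(-32,120 \right)}\right) = 164660625 - \left(-14592 - \left(17 + 120 - 32\right)\right) = 164660625 - \left(-14592 - 105\right) = 164660625 - -14697 = 164660625 + 14697 = 164675322$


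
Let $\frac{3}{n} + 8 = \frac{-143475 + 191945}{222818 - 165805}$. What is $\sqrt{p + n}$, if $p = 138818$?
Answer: $\frac{17 \sqrt{8868392771082}}{135878} \approx 372.58$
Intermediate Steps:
$n = - \frac{57013}{135878}$ ($n = \frac{3}{-8 + \frac{-143475 + 191945}{222818 - 165805}} = \frac{3}{-8 + \frac{48470}{57013}} = \frac{3}{- \frac{407634}{57013}} = 3 \left(- \frac{57013}{407634}\right) = - \frac{57013}{135878} \approx -0.41959$)
$\sqrt{p + n} = \sqrt{138818 - \frac{57013}{135878}} = \sqrt{\frac{18862255191}{135878}} = \frac{17 \sqrt{8868392771082}}{135878}$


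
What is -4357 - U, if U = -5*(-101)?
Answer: -4862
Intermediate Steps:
U = 505
-4357 - U = -4357 - 1*505 = -4357 - 505 = -4862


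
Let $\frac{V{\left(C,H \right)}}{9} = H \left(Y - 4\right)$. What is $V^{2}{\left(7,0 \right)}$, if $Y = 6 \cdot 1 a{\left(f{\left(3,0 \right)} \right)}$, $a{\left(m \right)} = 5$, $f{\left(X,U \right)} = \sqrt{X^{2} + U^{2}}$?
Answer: $0$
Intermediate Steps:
$f{\left(X,U \right)} = \sqrt{U^{2} + X^{2}}$
$Y = 30$ ($Y = 6 \cdot 1 \cdot 5 = 6 \cdot 5 = 30$)
$V{\left(C,H \right)} = 234 H$ ($V{\left(C,H \right)} = 9 H \left(30 - 4\right) = 9 H 26 = 9 \cdot 26 H = 234 H$)
$V^{2}{\left(7,0 \right)} = \left(234 \cdot 0\right)^{2} = 0^{2} = 0$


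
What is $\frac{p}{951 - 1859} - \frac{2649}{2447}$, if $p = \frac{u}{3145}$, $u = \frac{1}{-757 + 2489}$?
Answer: $- \frac{13101962267327}{12102869634640} \approx -1.0826$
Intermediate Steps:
$u = \frac{1}{1732} \approx 0.00057737$
$p = \frac{1}{5447140}$ ($p = \frac{1}{1732 \cdot 3145} = \frac{1}{1732} \cdot \frac{1}{3145} = \frac{1}{5447140} \approx 1.8358 \cdot 10^{-7}$)
$\frac{p}{951 - 1859} - \frac{2649}{2447} = \frac{1}{5447140 \left(951 - 1859\right)} - \frac{2649}{2447} = \frac{1}{5447140 \left(-908\right)} - \frac{2649}{2447} = \frac{1}{5447140} \left(- \frac{1}{908}\right) - \frac{2649}{2447} = - \frac{1}{4946003120} - \frac{2649}{2447} = - \frac{13101962267327}{12102869634640}$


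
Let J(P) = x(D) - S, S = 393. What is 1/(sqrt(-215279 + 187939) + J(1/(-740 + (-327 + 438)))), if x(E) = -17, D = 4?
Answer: -41/19544 - I*sqrt(6835)/97720 ≈ -0.0020978 - 0.00084603*I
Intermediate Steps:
J(P) = -410 (J(P) = -17 - 1*393 = -17 - 393 = -410)
1/(sqrt(-215279 + 187939) + J(1/(-740 + (-327 + 438)))) = 1/(sqrt(-215279 + 187939) - 410) = 1/(sqrt(-27340) - 410) = 1/(2*I*sqrt(6835) - 410) = 1/(-410 + 2*I*sqrt(6835))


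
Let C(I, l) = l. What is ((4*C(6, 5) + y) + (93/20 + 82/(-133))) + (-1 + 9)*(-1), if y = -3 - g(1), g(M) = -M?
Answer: 37329/2660 ≈ 14.033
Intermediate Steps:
y = -2 (y = -3 - (-1) = -3 - 1*(-1) = -3 + 1 = -2)
((4*C(6, 5) + y) + (93/20 + 82/(-133))) + (-1 + 9)*(-1) = ((4*5 - 2) + (93/20 + 82/(-133))) + (-1 + 9)*(-1) = ((20 - 2) + (93*(1/20) + 82*(-1/133))) + 8*(-1) = (18 + (93/20 - 82/133)) - 8 = (18 + 10729/2660) - 8 = 58609/2660 - 8 = 37329/2660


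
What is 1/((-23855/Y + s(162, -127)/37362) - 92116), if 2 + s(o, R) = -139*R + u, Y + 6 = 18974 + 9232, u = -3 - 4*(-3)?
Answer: -11706760/1078384273699 ≈ -1.0856e-5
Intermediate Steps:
u = 9 (u = -3 + 12 = 9)
Y = 28200 (Y = -6 + (18974 + 9232) = -6 + 28206 = 28200)
s(o, R) = 7 - 139*R (s(o, R) = -2 + (-139*R + 9) = -2 + (9 - 139*R) = 7 - 139*R)
1/((-23855/Y + s(162, -127)/37362) - 92116) = 1/((-23855/28200 + (7 - 139*(-127))/37362) - 92116) = 1/((-23855*1/28200 + (7 + 17653)*(1/37362)) - 92116) = 1/((-4771/5640 + 17660*(1/37362)) - 92116) = 1/((-4771/5640 + 8830/18681) - 92116) = 1/(-4369539/11706760 - 92116) = 1/(-1078384273699/11706760) = -11706760/1078384273699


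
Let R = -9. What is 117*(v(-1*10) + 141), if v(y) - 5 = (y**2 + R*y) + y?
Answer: 38142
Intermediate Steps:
v(y) = 5 + y**2 - 8*y (v(y) = 5 + ((y**2 - 9*y) + y) = 5 + (y**2 - 8*y) = 5 + y**2 - 8*y)
117*(v(-1*10) + 141) = 117*((5 + (-1*10)**2 - (-8)*10) + 141) = 117*((5 + (-10)**2 - 8*(-10)) + 141) = 117*((5 + 100 + 80) + 141) = 117*(185 + 141) = 117*326 = 38142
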